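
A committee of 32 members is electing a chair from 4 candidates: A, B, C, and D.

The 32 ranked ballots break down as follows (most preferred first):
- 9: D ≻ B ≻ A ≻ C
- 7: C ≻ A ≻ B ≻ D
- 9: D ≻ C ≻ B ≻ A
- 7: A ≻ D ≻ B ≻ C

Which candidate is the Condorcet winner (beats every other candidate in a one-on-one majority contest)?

D vs A: 18–14
D vs B: 25–7
D vs C: 25–7
D beats every other candidate.

D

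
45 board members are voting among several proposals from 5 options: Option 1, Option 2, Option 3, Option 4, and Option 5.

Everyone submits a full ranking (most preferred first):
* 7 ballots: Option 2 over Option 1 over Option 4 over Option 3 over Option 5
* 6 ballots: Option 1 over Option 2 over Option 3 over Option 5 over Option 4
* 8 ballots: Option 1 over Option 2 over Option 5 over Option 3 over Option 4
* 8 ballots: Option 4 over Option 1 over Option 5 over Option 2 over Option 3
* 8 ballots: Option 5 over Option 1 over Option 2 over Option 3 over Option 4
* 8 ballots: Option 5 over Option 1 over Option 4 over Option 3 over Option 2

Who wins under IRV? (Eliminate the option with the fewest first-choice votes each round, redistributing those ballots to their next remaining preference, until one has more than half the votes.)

Round 1: Option 1 14, Option 2 7, Option 3 0, Option 4 8, Option 5 16. Option 3 eliminated.
Round 2: Option 1 14, Option 2 7, Option 4 8, Option 5 16. Option 2 eliminated.
Round 3: Option 1 21, Option 4 8, Option 5 16. Option 4 eliminated.
Round 4: Option 1 29, Option 5 16. Option 1 has a majority (≥23).

Option 1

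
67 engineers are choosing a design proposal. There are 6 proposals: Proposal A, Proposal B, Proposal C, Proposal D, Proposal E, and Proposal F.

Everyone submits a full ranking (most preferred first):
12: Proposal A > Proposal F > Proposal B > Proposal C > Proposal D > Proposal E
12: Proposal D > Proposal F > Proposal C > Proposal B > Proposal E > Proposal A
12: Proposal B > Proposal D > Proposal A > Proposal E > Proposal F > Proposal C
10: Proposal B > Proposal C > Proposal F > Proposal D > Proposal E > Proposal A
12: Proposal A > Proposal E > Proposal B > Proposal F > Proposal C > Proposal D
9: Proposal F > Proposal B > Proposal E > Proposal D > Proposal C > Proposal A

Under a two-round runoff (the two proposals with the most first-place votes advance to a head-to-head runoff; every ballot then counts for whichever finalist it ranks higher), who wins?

Proposal B

Round 1 first-place votes: Proposal A 24, Proposal B 22, Proposal C 0, Proposal D 12, Proposal E 0, Proposal F 9. Proposal A and Proposal B advance.
Runoff: Proposal A is ranked above Proposal B on 24 ballots, Proposal B above Proposal A on 43.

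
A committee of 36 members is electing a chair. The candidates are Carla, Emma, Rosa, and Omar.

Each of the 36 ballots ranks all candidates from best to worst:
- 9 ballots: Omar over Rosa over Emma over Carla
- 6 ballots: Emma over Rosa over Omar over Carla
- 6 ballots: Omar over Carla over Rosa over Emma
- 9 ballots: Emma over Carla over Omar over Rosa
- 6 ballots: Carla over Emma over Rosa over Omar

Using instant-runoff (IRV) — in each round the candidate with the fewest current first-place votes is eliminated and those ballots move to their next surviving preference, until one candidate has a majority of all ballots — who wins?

Round 1: Carla 6, Emma 15, Rosa 0, Omar 15. Rosa eliminated.
Round 2: Carla 6, Emma 15, Omar 15. Carla eliminated.
Round 3: Emma 21, Omar 15. Emma has a majority (≥19).

Emma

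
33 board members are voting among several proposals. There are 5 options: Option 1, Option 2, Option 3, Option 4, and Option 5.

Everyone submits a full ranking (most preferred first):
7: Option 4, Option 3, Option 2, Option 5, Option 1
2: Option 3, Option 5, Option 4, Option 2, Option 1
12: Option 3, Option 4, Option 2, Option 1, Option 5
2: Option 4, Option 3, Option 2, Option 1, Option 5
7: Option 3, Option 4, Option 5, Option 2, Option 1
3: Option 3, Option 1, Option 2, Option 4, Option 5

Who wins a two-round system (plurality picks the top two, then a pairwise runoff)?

Round 1 first-place votes: Option 1 0, Option 2 0, Option 3 24, Option 4 9, Option 5 0. Option 3 and Option 4 advance.
Runoff: Option 3 is ranked above Option 4 on 24 ballots, Option 4 above Option 3 on 9.

Option 3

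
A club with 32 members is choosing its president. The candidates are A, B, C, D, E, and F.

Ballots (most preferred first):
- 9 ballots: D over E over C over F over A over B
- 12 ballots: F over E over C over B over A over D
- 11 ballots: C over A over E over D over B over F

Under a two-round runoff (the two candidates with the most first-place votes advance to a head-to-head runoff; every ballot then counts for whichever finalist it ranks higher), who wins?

Round 1 first-place votes: A 0, B 0, C 11, D 9, E 0, F 12. F and C advance.
Runoff: F is ranked above C on 12 ballots, C above F on 20.

C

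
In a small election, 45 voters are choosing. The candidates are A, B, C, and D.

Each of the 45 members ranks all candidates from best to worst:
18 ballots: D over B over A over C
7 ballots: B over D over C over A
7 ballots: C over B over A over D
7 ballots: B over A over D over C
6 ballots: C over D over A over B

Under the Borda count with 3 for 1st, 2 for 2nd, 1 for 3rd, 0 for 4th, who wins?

B

A: 18×1 + 7×0 + 7×1 + 7×2 + 6×1 = 45
B: 18×2 + 7×3 + 7×2 + 7×3 + 6×0 = 92
C: 18×0 + 7×1 + 7×3 + 7×0 + 6×3 = 46
D: 18×3 + 7×2 + 7×0 + 7×1 + 6×2 = 87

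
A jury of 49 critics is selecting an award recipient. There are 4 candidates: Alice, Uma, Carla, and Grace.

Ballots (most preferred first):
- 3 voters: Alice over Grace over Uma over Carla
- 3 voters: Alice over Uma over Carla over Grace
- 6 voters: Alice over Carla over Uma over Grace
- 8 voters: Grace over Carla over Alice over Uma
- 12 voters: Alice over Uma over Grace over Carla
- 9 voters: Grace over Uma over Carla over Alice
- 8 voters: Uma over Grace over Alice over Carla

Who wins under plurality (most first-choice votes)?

First-place votes: Alice 24, Uma 8, Carla 0, Grace 17.

Alice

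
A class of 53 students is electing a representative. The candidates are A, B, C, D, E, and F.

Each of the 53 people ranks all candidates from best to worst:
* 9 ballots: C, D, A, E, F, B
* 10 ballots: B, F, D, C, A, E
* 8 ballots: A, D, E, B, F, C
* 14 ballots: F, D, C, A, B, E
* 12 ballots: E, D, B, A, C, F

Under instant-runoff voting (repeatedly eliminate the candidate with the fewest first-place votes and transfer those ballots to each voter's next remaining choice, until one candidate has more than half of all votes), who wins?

Round 1: A 8, B 10, C 9, D 0, E 12, F 14. D eliminated.
Round 2: A 8, B 10, C 9, E 12, F 14. A eliminated.
Round 3: B 10, C 9, E 20, F 14. C eliminated.
Round 4: B 10, E 29, F 14. E has a majority (≥27).

E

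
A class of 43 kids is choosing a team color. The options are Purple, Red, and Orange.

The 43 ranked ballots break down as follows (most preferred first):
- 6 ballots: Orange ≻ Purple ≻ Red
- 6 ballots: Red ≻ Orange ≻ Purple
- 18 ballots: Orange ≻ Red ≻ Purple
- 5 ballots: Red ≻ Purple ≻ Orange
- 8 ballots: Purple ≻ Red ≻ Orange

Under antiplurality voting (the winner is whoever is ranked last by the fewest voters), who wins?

Last-place votes: Purple 24, Red 6, Orange 13.

Red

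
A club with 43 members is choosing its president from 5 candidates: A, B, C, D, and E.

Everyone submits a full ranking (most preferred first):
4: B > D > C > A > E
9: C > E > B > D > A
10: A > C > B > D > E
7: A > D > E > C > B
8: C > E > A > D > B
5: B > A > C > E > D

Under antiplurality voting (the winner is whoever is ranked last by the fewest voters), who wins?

Last-place votes: A 9, B 15, C 0, D 5, E 14.

C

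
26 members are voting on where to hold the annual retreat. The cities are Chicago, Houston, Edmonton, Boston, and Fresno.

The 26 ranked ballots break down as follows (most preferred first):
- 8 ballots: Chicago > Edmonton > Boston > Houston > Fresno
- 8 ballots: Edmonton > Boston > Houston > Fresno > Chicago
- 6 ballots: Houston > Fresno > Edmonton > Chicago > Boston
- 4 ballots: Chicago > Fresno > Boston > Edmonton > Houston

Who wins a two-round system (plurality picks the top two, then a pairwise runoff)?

Edmonton

Round 1 first-place votes: Chicago 12, Houston 6, Edmonton 8, Boston 0, Fresno 0. Chicago and Edmonton advance.
Runoff: Chicago is ranked above Edmonton on 12 ballots, Edmonton above Chicago on 14.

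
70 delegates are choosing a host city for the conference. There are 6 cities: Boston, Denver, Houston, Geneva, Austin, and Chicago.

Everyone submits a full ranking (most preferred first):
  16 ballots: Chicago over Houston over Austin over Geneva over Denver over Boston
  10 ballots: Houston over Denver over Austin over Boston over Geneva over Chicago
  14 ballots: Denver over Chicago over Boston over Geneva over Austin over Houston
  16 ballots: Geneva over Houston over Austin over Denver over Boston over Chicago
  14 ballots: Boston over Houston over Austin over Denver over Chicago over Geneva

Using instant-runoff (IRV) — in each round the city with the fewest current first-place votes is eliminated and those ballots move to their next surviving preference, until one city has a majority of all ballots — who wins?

Denver

Round 1: Boston 14, Denver 14, Houston 10, Geneva 16, Austin 0, Chicago 16. Austin eliminated.
Round 2: Boston 14, Denver 14, Houston 10, Geneva 16, Chicago 16. Houston eliminated.
Round 3: Boston 14, Denver 24, Geneva 16, Chicago 16. Boston eliminated.
Round 4: Denver 38, Geneva 16, Chicago 16. Denver has a majority (≥36).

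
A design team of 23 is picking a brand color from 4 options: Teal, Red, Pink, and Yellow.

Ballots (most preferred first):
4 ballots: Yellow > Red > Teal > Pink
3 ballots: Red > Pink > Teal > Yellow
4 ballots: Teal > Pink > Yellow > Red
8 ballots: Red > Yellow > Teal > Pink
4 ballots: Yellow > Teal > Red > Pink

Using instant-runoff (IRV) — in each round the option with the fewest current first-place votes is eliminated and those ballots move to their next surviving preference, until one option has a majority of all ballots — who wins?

Round 1: Teal 4, Red 11, Pink 0, Yellow 8. Pink eliminated.
Round 2: Teal 4, Red 11, Yellow 8. Teal eliminated.
Round 3: Red 11, Yellow 12. Yellow has a majority (≥12).

Yellow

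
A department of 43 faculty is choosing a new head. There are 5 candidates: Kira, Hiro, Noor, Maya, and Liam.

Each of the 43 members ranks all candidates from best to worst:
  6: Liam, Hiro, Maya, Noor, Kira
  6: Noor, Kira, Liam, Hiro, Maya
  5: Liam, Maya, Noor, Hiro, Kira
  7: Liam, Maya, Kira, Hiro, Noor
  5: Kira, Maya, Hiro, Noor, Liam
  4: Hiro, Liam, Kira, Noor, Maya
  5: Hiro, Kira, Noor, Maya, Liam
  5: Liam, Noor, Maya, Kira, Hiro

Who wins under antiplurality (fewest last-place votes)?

Last-place votes: Kira 11, Hiro 5, Noor 7, Maya 10, Liam 10.

Hiro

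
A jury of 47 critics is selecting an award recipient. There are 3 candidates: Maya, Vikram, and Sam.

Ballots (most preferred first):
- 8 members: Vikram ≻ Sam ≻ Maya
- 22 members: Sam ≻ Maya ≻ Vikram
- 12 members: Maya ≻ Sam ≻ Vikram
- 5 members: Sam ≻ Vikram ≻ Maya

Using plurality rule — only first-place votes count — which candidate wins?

First-place votes: Maya 12, Vikram 8, Sam 27.

Sam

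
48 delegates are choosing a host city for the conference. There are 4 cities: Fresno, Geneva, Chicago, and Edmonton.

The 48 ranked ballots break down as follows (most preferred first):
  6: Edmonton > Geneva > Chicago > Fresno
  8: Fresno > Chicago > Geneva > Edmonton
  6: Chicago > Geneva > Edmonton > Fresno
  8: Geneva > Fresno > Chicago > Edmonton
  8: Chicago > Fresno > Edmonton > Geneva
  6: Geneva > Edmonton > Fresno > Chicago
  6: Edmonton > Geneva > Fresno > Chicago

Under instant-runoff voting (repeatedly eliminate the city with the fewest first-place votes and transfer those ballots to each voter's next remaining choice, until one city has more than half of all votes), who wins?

Round 1: Fresno 8, Geneva 14, Chicago 14, Edmonton 12. Fresno eliminated.
Round 2: Geneva 14, Chicago 22, Edmonton 12. Edmonton eliminated.
Round 3: Geneva 26, Chicago 22. Geneva has a majority (≥25).

Geneva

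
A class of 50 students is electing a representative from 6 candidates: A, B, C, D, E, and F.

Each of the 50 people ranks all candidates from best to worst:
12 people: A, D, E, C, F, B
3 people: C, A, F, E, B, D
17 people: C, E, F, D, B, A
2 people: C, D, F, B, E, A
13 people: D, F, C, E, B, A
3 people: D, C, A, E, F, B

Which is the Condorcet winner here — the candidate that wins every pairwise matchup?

D

D vs A: 35–15
D vs B: 47–3
D vs C: 28–22
D vs E: 30–20
D vs F: 30–20
D beats every other candidate.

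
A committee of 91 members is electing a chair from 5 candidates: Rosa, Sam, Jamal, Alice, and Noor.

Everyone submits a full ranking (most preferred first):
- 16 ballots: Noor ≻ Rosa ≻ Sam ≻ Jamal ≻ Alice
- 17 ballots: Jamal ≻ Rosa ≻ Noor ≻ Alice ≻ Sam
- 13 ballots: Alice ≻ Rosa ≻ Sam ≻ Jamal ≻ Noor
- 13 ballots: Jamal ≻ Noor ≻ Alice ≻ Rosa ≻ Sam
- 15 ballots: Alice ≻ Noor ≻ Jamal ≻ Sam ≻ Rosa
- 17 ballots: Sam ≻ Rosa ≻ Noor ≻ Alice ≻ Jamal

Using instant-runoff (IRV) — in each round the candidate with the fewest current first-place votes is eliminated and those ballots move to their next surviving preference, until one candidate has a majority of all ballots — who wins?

Round 1: Rosa 0, Sam 17, Jamal 30, Alice 28, Noor 16. Rosa eliminated.
Round 2: Sam 17, Jamal 30, Alice 28, Noor 16. Noor eliminated.
Round 3: Sam 33, Jamal 30, Alice 28. Alice eliminated.
Round 4: Sam 46, Jamal 45. Sam has a majority (≥46).

Sam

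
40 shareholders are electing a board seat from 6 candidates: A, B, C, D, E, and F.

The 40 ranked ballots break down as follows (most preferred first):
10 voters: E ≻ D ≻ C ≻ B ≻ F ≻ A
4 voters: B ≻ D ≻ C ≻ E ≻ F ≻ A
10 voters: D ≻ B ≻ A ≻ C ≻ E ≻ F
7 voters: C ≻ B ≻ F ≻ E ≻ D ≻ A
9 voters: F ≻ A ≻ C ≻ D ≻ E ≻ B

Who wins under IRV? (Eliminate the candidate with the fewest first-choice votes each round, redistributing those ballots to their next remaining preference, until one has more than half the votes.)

D

Round 1: A 0, B 4, C 7, D 10, E 10, F 9. A eliminated.
Round 2: B 4, C 7, D 10, E 10, F 9. B eliminated.
Round 3: C 7, D 14, E 10, F 9. C eliminated.
Round 4: D 14, E 10, F 16. E eliminated.
Round 5: D 24, F 16. D has a majority (≥21).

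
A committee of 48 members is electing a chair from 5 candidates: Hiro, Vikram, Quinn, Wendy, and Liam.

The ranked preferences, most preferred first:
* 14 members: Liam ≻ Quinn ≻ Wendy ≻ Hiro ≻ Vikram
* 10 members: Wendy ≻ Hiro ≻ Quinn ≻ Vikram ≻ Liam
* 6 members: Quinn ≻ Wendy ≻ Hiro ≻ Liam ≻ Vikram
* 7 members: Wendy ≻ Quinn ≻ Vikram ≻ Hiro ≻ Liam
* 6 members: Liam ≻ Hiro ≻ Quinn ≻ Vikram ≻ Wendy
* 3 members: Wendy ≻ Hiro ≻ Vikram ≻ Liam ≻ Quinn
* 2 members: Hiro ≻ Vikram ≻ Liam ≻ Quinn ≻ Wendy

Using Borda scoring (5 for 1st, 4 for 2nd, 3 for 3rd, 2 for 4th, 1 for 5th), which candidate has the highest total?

Wendy

Hiro: 14×2 + 10×4 + 6×3 + 7×2 + 6×4 + 3×4 + 2×5 = 146
Vikram: 14×1 + 10×2 + 6×1 + 7×3 + 6×2 + 3×3 + 2×4 = 90
Quinn: 14×4 + 10×3 + 6×5 + 7×4 + 6×3 + 3×1 + 2×2 = 169
Wendy: 14×3 + 10×5 + 6×4 + 7×5 + 6×1 + 3×5 + 2×1 = 174
Liam: 14×5 + 10×1 + 6×2 + 7×1 + 6×5 + 3×2 + 2×3 = 141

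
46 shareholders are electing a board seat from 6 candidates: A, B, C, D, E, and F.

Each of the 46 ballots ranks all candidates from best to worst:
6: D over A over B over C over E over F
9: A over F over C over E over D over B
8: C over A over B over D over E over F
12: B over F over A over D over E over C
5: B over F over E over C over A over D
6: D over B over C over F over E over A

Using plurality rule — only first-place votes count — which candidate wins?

B

First-place votes: A 9, B 17, C 8, D 12, E 0, F 0.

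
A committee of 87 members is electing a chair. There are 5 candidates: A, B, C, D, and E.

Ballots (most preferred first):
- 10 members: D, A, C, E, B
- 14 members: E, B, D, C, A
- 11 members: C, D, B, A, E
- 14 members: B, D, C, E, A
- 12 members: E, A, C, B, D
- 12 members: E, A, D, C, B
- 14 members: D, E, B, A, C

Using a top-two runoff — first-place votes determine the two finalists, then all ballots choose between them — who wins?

D

Round 1 first-place votes: A 0, B 14, C 11, D 24, E 38. E and D advance.
Runoff: E is ranked above D on 38 ballots, D above E on 49.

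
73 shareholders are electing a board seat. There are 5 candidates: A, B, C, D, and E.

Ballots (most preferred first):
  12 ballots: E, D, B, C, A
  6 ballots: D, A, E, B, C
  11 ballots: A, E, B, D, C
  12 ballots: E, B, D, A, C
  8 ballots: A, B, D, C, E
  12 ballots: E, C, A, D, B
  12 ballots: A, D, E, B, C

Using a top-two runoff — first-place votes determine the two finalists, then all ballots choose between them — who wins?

A

Round 1 first-place votes: A 31, B 0, C 0, D 6, E 36. E and A advance.
Runoff: E is ranked above A on 36 ballots, A above E on 37.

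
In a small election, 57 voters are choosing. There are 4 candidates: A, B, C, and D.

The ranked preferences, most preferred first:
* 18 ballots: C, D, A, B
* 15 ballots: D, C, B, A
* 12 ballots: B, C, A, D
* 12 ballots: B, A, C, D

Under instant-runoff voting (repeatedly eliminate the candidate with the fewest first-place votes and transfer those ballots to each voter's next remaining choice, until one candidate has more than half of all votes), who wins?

Round 1: A 0, B 24, C 18, D 15. A eliminated.
Round 2: B 24, C 18, D 15. D eliminated.
Round 3: B 24, C 33. C has a majority (≥29).

C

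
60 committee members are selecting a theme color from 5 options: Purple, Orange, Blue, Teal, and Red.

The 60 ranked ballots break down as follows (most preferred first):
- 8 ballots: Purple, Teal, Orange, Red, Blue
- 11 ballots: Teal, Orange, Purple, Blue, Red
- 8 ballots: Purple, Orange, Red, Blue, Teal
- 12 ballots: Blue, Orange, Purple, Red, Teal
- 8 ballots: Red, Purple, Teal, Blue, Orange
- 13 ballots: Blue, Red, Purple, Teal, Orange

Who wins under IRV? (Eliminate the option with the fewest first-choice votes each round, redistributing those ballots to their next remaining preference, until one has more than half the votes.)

Purple

Round 1: Purple 16, Orange 0, Blue 25, Teal 11, Red 8. Orange eliminated.
Round 2: Purple 16, Blue 25, Teal 11, Red 8. Red eliminated.
Round 3: Purple 24, Blue 25, Teal 11. Teal eliminated.
Round 4: Purple 35, Blue 25. Purple has a majority (≥31).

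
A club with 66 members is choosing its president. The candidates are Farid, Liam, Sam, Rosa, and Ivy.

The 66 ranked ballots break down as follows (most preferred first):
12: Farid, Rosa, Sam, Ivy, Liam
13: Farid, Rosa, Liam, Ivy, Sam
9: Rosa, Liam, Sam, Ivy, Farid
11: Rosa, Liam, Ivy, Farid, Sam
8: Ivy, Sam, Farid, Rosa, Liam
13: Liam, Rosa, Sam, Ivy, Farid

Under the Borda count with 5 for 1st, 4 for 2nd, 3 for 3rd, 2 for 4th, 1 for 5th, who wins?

Farid: 12×5 + 13×5 + 9×1 + 11×2 + 8×3 + 13×1 = 193
Liam: 12×1 + 13×3 + 9×4 + 11×4 + 8×1 + 13×5 = 204
Sam: 12×3 + 13×1 + 9×3 + 11×1 + 8×4 + 13×3 = 158
Rosa: 12×4 + 13×4 + 9×5 + 11×5 + 8×2 + 13×4 = 268
Ivy: 12×2 + 13×2 + 9×2 + 11×3 + 8×5 + 13×2 = 167

Rosa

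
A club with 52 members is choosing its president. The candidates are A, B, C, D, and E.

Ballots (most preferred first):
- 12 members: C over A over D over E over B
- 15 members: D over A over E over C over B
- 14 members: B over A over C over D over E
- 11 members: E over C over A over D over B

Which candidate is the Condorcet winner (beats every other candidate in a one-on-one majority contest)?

A vs B: 38–14
A vs C: 29–23
A vs D: 37–15
A vs E: 41–11
A beats every other candidate.

A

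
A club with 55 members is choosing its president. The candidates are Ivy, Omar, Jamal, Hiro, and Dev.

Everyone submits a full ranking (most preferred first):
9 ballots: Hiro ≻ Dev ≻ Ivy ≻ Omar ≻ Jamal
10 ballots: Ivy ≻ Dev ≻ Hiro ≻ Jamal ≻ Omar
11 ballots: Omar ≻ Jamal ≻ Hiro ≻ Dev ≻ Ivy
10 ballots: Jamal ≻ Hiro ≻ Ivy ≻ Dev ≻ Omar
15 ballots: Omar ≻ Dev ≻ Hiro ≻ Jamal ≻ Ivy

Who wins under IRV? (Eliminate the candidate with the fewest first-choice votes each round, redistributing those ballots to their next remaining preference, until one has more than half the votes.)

Ivy

Round 1: Ivy 10, Omar 26, Jamal 10, Hiro 9, Dev 0. Dev eliminated.
Round 2: Ivy 10, Omar 26, Jamal 10, Hiro 9. Hiro eliminated.
Round 3: Ivy 19, Omar 26, Jamal 10. Jamal eliminated.
Round 4: Ivy 29, Omar 26. Ivy has a majority (≥28).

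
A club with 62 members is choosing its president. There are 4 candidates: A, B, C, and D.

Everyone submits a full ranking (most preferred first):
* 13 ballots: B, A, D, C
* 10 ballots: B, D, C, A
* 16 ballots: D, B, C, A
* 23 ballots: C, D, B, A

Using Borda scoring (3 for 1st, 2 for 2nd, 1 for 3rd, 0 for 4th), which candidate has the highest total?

D

A: 13×2 + 10×0 + 16×0 + 23×0 = 26
B: 13×3 + 10×3 + 16×2 + 23×1 = 124
C: 13×0 + 10×1 + 16×1 + 23×3 = 95
D: 13×1 + 10×2 + 16×3 + 23×2 = 127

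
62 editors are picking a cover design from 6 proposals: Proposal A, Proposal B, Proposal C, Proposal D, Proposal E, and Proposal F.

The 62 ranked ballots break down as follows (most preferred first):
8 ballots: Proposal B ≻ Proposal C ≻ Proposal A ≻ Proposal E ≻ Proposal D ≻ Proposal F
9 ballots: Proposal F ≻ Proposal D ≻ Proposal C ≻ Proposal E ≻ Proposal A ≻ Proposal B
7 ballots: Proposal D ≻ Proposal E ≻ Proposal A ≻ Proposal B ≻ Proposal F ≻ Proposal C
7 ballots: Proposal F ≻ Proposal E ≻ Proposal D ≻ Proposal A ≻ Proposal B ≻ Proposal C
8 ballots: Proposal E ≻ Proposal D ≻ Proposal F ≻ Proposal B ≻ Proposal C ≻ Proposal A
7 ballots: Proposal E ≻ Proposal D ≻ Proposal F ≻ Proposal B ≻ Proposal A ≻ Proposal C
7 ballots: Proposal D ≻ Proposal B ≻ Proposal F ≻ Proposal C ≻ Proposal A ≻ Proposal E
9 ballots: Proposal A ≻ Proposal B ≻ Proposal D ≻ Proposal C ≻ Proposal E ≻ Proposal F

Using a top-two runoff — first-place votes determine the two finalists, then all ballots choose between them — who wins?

Proposal E

Round 1 first-place votes: Proposal A 9, Proposal B 8, Proposal C 0, Proposal D 14, Proposal E 15, Proposal F 16. Proposal F and Proposal E advance.
Runoff: Proposal F is ranked above Proposal E on 23 ballots, Proposal E above Proposal F on 39.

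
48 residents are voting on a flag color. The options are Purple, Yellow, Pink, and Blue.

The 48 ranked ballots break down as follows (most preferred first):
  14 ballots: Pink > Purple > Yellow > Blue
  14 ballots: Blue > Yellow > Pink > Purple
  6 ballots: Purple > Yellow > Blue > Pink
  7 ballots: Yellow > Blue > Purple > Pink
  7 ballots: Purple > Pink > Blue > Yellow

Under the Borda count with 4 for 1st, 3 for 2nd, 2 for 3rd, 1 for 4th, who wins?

Purple: 14×3 + 14×1 + 6×4 + 7×2 + 7×4 = 122
Yellow: 14×2 + 14×3 + 6×3 + 7×4 + 7×1 = 123
Pink: 14×4 + 14×2 + 6×1 + 7×1 + 7×3 = 118
Blue: 14×1 + 14×4 + 6×2 + 7×3 + 7×2 = 117

Yellow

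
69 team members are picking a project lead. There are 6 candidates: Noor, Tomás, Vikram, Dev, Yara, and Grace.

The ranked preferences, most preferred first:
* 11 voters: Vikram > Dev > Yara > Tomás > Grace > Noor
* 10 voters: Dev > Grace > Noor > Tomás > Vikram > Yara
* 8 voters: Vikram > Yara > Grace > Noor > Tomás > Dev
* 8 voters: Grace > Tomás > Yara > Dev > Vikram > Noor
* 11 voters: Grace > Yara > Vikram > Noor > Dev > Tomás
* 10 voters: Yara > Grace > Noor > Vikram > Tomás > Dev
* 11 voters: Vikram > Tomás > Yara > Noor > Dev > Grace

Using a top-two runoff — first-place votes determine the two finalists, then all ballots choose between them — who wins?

Round 1 first-place votes: Noor 0, Tomás 0, Vikram 30, Dev 10, Yara 10, Grace 19. Vikram and Grace advance.
Runoff: Vikram is ranked above Grace on 30 ballots, Grace above Vikram on 39.

Grace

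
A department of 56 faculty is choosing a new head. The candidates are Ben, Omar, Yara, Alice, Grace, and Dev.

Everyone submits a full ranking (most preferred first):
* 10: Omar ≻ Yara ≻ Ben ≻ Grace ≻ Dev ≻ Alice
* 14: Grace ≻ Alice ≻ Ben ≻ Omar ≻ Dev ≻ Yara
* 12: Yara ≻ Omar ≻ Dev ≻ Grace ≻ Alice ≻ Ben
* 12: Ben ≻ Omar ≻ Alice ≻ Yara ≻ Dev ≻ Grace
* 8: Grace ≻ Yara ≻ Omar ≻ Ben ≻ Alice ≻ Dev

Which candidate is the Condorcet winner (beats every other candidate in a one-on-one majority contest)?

Omar vs Ben: 30–26
Omar vs Yara: 36–20
Omar vs Alice: 42–14
Omar vs Grace: 34–22
Omar vs Dev: 56–0
Omar beats every other candidate.

Omar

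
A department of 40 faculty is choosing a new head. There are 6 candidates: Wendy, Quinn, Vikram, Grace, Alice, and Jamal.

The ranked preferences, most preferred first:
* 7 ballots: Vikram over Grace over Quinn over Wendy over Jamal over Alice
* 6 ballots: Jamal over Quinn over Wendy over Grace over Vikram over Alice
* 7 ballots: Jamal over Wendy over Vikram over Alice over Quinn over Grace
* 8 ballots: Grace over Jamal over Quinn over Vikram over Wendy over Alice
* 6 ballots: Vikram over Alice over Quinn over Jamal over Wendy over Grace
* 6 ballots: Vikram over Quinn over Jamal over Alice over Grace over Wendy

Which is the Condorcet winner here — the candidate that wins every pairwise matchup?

Jamal

Jamal vs Wendy: 33–7
Jamal vs Quinn: 21–19
Jamal vs Vikram: 21–19
Jamal vs Grace: 25–15
Jamal vs Alice: 34–6
Jamal beats every other candidate.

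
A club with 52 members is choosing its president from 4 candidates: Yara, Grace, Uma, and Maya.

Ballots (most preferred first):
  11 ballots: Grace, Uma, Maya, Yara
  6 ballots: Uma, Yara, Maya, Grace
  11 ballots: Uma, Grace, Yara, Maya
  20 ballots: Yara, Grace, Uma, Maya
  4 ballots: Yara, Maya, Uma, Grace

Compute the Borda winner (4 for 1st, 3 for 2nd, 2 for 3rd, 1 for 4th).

Uma

Yara: 11×1 + 6×3 + 11×2 + 20×4 + 4×4 = 147
Grace: 11×4 + 6×1 + 11×3 + 20×3 + 4×1 = 147
Uma: 11×3 + 6×4 + 11×4 + 20×2 + 4×2 = 149
Maya: 11×2 + 6×2 + 11×1 + 20×1 + 4×3 = 77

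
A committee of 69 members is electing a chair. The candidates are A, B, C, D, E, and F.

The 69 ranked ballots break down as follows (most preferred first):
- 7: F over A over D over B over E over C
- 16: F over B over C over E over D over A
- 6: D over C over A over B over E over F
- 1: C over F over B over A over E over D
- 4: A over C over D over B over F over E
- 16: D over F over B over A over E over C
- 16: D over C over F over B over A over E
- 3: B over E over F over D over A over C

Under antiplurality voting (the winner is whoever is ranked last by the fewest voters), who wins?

Last-place votes: A 16, B 0, C 26, D 1, E 20, F 6.

B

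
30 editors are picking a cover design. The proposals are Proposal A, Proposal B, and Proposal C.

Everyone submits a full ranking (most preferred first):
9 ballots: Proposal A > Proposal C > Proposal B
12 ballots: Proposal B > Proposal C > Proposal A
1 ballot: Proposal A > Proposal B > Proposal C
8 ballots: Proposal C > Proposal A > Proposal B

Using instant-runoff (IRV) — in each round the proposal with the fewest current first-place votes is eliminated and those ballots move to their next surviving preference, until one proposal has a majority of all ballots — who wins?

Proposal A

Round 1: Proposal A 10, Proposal B 12, Proposal C 8. Proposal C eliminated.
Round 2: Proposal A 18, Proposal B 12. Proposal A has a majority (≥16).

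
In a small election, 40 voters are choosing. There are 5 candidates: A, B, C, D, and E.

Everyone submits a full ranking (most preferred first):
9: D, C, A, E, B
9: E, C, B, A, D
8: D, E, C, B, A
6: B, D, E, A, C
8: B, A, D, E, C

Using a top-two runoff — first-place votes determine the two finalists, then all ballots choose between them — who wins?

Round 1 first-place votes: A 0, B 14, C 0, D 17, E 9. D and B advance.
Runoff: D is ranked above B on 17 ballots, B above D on 23.

B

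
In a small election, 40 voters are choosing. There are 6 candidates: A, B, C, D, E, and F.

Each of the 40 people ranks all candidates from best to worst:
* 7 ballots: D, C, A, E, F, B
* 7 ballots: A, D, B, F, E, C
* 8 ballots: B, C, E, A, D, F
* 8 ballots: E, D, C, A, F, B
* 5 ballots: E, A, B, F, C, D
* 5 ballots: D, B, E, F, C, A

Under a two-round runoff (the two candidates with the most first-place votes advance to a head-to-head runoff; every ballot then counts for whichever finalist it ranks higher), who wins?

E

Round 1 first-place votes: A 7, B 8, C 0, D 12, E 13, F 0. E and D advance.
Runoff: E is ranked above D on 21 ballots, D above E on 19.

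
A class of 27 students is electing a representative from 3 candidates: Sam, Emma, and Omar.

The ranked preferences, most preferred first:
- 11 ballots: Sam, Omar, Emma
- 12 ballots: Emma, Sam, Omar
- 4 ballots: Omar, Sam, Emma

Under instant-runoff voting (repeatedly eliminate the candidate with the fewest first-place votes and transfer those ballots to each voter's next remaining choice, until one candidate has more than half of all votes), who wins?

Sam

Round 1: Sam 11, Emma 12, Omar 4. Omar eliminated.
Round 2: Sam 15, Emma 12. Sam has a majority (≥14).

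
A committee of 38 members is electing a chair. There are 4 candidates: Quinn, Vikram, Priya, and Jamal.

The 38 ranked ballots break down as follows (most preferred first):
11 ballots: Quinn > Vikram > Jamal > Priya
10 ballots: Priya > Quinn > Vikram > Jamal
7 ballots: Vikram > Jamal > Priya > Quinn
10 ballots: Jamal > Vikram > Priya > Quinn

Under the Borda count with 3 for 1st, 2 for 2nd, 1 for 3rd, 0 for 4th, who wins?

Quinn: 11×3 + 10×2 + 7×0 + 10×0 = 53
Vikram: 11×2 + 10×1 + 7×3 + 10×2 = 73
Priya: 11×0 + 10×3 + 7×1 + 10×1 = 47
Jamal: 11×1 + 10×0 + 7×2 + 10×3 = 55

Vikram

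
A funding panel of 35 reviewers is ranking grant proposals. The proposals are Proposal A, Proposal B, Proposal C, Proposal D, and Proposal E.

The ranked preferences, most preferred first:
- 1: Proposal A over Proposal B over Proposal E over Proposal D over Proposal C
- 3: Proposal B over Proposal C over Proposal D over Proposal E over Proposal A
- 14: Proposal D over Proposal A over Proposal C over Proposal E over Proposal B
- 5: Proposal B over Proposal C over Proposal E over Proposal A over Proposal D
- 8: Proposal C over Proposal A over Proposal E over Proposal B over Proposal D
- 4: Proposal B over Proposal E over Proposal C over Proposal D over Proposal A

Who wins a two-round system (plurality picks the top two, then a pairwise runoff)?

Round 1 first-place votes: Proposal A 1, Proposal B 12, Proposal C 8, Proposal D 14, Proposal E 0. Proposal D and Proposal B advance.
Runoff: Proposal D is ranked above Proposal B on 14 ballots, Proposal B above Proposal D on 21.

Proposal B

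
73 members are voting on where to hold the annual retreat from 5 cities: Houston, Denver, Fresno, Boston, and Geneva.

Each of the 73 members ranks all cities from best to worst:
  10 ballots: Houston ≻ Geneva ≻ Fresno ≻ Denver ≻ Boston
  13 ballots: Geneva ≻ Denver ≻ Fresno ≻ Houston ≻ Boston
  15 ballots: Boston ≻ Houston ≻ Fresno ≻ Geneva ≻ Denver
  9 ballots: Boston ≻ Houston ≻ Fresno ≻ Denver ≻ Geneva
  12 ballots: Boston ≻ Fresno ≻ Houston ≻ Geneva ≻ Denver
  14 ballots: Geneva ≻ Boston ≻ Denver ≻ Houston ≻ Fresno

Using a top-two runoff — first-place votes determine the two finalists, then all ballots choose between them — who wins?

Round 1 first-place votes: Houston 10, Denver 0, Fresno 0, Boston 36, Geneva 27. Boston and Geneva advance.
Runoff: Boston is ranked above Geneva on 36 ballots, Geneva above Boston on 37.

Geneva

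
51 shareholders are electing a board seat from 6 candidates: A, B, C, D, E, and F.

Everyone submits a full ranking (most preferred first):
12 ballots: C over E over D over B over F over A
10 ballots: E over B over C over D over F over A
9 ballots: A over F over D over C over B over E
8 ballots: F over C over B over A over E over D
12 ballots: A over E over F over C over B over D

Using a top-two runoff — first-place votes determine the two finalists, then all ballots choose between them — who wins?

Round 1 first-place votes: A 21, B 0, C 12, D 0, E 10, F 8. A and C advance.
Runoff: A is ranked above C on 21 ballots, C above A on 30.

C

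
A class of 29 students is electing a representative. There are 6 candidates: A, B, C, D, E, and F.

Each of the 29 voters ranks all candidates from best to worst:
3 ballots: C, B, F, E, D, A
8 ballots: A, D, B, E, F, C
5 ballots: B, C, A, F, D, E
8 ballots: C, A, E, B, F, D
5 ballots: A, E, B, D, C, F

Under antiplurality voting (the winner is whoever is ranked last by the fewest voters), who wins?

B

Last-place votes: A 3, B 0, C 8, D 8, E 5, F 5.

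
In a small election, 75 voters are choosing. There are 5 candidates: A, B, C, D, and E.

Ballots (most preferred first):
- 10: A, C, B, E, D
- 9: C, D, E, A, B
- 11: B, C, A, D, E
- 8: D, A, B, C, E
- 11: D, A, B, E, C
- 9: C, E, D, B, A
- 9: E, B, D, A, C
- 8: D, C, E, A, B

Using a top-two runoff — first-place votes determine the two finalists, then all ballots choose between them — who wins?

Round 1 first-place votes: A 10, B 11, C 18, D 27, E 9. D and C advance.
Runoff: D is ranked above C on 36 ballots, C above D on 39.

C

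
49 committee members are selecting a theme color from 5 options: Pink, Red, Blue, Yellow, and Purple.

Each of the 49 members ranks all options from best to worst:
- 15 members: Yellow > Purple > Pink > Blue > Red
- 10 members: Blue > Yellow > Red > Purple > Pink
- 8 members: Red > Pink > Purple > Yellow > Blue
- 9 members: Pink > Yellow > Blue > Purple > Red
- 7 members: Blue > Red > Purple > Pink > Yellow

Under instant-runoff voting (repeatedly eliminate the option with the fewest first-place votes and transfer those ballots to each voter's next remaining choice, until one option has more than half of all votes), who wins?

Pink

Round 1: Pink 9, Red 8, Blue 17, Yellow 15, Purple 0. Purple eliminated.
Round 2: Pink 9, Red 8, Blue 17, Yellow 15. Red eliminated.
Round 3: Pink 17, Blue 17, Yellow 15. Yellow eliminated.
Round 4: Pink 32, Blue 17. Pink has a majority (≥25).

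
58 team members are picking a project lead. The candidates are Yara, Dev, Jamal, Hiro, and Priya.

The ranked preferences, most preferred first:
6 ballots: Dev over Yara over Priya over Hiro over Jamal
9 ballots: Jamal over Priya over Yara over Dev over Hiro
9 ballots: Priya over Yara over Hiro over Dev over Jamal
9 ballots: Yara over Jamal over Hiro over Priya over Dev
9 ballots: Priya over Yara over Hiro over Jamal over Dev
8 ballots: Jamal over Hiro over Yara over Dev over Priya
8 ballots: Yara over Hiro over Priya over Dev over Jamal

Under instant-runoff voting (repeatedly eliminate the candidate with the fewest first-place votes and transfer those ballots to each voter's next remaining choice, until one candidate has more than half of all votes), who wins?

Yara

Round 1: Yara 17, Dev 6, Jamal 17, Hiro 0, Priya 18. Hiro eliminated.
Round 2: Yara 17, Dev 6, Jamal 17, Priya 18. Dev eliminated.
Round 3: Yara 23, Jamal 17, Priya 18. Jamal eliminated.
Round 4: Yara 31, Priya 27. Yara has a majority (≥30).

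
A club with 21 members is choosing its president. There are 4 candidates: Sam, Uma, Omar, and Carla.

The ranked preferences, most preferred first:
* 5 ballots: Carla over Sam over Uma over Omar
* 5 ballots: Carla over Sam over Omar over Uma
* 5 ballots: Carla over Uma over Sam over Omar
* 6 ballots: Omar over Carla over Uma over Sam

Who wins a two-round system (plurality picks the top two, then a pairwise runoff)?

Carla

Round 1 first-place votes: Sam 0, Uma 0, Omar 6, Carla 15. Carla and Omar advance.
Runoff: Carla is ranked above Omar on 15 ballots, Omar above Carla on 6.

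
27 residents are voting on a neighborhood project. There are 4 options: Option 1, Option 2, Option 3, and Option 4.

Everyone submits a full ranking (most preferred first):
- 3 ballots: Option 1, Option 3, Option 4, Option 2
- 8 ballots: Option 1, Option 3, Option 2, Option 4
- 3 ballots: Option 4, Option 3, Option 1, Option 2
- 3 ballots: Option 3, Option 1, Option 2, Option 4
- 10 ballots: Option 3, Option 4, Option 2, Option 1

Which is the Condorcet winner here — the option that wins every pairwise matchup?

Option 3 vs Option 1: 16–11
Option 3 vs Option 2: 27–0
Option 3 vs Option 4: 24–3
Option 3 beats every other option.

Option 3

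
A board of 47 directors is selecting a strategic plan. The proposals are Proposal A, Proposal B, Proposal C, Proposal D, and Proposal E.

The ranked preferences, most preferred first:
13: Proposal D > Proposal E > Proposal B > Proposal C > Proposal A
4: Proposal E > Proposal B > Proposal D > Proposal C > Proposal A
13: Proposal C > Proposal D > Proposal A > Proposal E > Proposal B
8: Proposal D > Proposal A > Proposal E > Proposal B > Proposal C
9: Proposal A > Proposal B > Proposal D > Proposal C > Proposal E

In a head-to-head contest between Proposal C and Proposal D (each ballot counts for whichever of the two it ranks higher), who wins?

Proposal C is ranked above Proposal D on 13 ballots; Proposal D above Proposal C on 34.

Proposal D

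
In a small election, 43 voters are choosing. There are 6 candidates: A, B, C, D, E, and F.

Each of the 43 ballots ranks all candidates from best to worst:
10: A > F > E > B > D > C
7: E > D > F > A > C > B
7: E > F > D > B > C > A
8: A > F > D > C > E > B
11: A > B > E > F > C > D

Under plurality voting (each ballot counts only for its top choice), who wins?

A

First-place votes: A 29, B 0, C 0, D 0, E 14, F 0.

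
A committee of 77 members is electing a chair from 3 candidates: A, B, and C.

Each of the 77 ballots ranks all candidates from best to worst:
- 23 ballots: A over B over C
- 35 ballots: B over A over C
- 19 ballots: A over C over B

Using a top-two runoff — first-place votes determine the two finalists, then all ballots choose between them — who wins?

A

Round 1 first-place votes: A 42, B 35, C 0. A and B advance.
Runoff: A is ranked above B on 42 ballots, B above A on 35.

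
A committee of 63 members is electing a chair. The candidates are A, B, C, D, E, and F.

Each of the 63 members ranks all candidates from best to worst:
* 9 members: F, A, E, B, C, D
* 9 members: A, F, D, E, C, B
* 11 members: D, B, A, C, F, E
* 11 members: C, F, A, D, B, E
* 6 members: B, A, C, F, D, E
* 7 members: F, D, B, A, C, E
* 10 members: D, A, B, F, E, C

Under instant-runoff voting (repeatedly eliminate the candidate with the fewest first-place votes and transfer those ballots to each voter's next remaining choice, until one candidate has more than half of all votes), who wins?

F

Round 1: A 9, B 6, C 11, D 21, E 0, F 16. E eliminated.
Round 2: A 9, B 6, C 11, D 21, F 16. B eliminated.
Round 3: A 15, C 11, D 21, F 16. C eliminated.
Round 4: A 15, D 21, F 27. A eliminated.
Round 5: D 21, F 42. F has a majority (≥32).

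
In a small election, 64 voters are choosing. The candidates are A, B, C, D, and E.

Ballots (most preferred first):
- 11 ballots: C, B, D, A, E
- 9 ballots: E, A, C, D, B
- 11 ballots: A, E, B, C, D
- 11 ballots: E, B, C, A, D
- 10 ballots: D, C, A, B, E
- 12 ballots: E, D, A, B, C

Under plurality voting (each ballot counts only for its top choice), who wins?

First-place votes: A 11, B 0, C 11, D 10, E 32.

E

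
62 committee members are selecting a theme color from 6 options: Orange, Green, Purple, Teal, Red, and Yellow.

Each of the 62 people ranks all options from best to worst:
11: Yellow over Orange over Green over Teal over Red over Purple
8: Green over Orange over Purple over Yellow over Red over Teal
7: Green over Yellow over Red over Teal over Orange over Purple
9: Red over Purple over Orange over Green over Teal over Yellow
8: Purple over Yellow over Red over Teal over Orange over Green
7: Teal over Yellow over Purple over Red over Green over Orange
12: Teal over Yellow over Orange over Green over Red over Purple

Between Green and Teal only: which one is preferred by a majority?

Green

Green is ranked above Teal on 35 ballots; Teal above Green on 27.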